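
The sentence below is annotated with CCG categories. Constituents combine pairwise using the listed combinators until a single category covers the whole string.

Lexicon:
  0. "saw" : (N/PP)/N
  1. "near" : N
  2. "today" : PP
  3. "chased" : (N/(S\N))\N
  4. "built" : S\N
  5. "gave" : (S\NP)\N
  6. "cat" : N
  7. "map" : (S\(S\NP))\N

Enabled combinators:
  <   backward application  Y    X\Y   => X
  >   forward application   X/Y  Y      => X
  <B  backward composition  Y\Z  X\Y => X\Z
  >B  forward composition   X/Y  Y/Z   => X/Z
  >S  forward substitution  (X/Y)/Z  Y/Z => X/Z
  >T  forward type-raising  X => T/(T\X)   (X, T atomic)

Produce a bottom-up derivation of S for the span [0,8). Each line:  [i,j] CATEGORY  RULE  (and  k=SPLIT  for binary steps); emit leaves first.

[0,8] S   <
  [0,6] S\NP   <
    [0,5] N   >
      [0,4] N/(S\N)   <
        [0,3] N   >
          [0,2] N/PP   >
            [0,1] "saw" : (N/PP)/N
            [1,2] "near" : N
          [2,3] "today" : PP
        [3,4] "chased" : (N/(S\N))\N
      [4,5] "built" : S\N
    [5,6] "gave" : (S\NP)\N
  [6,8] S\(S\NP)   <
    [6,7] "cat" : N
    [7,8] "map" : (S\(S\NP))\N

[0,1] (N/PP)/N  lex  "saw"
[1,2] N  lex  "near"
[0,2] N/PP  >  k=1
[2,3] PP  lex  "today"
[0,3] N  >  k=2
[3,4] (N/(S\N))\N  lex  "chased"
[0,4] N/(S\N)  <  k=3
[4,5] S\N  lex  "built"
[0,5] N  >  k=4
[5,6] (S\NP)\N  lex  "gave"
[0,6] S\NP  <  k=5
[6,7] N  lex  "cat"
[7,8] (S\(S\NP))\N  lex  "map"
[6,8] S\(S\NP)  <  k=7
[0,8] S  <  k=6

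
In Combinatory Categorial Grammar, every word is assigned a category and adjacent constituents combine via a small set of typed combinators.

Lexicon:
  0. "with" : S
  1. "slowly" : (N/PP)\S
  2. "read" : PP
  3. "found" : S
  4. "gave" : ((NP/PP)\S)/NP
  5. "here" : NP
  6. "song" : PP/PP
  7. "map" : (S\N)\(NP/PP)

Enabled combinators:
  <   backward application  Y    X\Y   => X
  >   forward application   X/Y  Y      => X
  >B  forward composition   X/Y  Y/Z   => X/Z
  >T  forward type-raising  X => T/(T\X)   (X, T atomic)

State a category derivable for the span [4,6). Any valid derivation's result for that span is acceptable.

(NP/PP)\S

[0,8] S   <
  [0,3] N   >
    [0,2] N/PP   <
      [0,1] "with" : S
      [1,2] "slowly" : (N/PP)\S
    [2,3] "read" : PP
  [3,8] S\N   <
    [3,7] NP/PP   >B
      [3,6] NP/PP   <
        [3,4] "found" : S
        [4,6] (NP/PP)\S   >
          [4,5] "gave" : ((NP/PP)\S)/NP
          [5,6] "here" : NP
      [6,7] "song" : PP/PP
    [7,8] "map" : (S\N)\(NP/PP)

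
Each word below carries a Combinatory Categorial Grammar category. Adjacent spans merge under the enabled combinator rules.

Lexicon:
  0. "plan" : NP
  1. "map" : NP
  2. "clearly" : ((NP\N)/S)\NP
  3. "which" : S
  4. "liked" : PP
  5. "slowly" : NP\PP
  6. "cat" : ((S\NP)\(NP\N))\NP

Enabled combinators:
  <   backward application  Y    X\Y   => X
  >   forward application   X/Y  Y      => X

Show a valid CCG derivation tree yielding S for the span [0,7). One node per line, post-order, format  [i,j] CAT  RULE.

[0,7] S   <
  [0,1] "plan" : NP
  [1,7] S\NP   <
    [1,4] NP\N   >
      [1,3] (NP\N)/S   <
        [1,2] "map" : NP
        [2,3] "clearly" : ((NP\N)/S)\NP
      [3,4] "which" : S
    [4,7] (S\NP)\(NP\N)   <
      [4,6] NP   <
        [4,5] "liked" : PP
        [5,6] "slowly" : NP\PP
      [6,7] "cat" : ((S\NP)\(NP\N))\NP

[0,1] NP  lex  "plan"
[1,2] NP  lex  "map"
[2,3] ((NP\N)/S)\NP  lex  "clearly"
[1,3] (NP\N)/S  <  k=2
[3,4] S  lex  "which"
[1,4] NP\N  >  k=3
[4,5] PP  lex  "liked"
[5,6] NP\PP  lex  "slowly"
[4,6] NP  <  k=5
[6,7] ((S\NP)\(NP\N))\NP  lex  "cat"
[4,7] (S\NP)\(NP\N)  <  k=6
[1,7] S\NP  <  k=4
[0,7] S  <  k=1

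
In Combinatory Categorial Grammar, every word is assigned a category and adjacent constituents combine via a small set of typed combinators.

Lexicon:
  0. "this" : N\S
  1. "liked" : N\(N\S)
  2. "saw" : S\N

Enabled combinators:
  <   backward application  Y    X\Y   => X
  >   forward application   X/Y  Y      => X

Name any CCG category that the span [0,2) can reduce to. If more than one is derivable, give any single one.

N

[0,3] S   <
  [0,2] N   <
    [0,1] "this" : N\S
    [1,2] "liked" : N\(N\S)
  [2,3] "saw" : S\N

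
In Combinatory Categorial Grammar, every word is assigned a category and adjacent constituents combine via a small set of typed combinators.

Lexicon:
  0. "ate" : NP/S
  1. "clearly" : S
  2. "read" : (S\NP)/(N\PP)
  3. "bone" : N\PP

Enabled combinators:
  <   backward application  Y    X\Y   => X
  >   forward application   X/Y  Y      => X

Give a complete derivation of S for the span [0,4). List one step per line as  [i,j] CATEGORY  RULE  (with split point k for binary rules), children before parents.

[0,4] S   <
  [0,2] NP   >
    [0,1] "ate" : NP/S
    [1,2] "clearly" : S
  [2,4] S\NP   >
    [2,3] "read" : (S\NP)/(N\PP)
    [3,4] "bone" : N\PP

[0,1] NP/S  lex  "ate"
[1,2] S  lex  "clearly"
[0,2] NP  >  k=1
[2,3] (S\NP)/(N\PP)  lex  "read"
[3,4] N\PP  lex  "bone"
[2,4] S\NP  >  k=3
[0,4] S  <  k=2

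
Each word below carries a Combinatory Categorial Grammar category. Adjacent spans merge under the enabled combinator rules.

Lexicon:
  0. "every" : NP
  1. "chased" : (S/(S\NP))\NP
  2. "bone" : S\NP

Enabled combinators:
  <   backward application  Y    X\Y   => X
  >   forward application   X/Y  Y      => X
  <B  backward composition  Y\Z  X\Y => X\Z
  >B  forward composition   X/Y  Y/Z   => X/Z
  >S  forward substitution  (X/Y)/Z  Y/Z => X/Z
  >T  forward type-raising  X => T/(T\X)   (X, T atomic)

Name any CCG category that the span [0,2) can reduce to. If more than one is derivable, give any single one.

[0,3] S   >
  [0,2] S/(S\NP)   <
    [0,1] "every" : NP
    [1,2] "chased" : (S/(S\NP))\NP
  [2,3] "bone" : S\NP

S/(S\NP)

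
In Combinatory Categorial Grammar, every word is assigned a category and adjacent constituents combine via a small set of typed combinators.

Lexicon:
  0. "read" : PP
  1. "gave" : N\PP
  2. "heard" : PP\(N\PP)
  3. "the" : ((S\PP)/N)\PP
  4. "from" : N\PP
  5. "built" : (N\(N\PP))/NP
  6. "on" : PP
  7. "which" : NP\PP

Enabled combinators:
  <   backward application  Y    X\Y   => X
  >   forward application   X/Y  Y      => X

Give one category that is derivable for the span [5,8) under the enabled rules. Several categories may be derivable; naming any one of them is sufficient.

[0,8] S   <
  [0,1] "read" : PP
  [1,8] S\PP   >
    [1,4] (S\PP)/N   <
      [1,3] PP   <
        [1,2] "gave" : N\PP
        [2,3] "heard" : PP\(N\PP)
      [3,4] "the" : ((S\PP)/N)\PP
    [4,8] N   <
      [4,5] "from" : N\PP
      [5,8] N\(N\PP)   >
        [5,6] "built" : (N\(N\PP))/NP
        [6,8] NP   <
          [6,7] "on" : PP
          [7,8] "which" : NP\PP

N\(N\PP)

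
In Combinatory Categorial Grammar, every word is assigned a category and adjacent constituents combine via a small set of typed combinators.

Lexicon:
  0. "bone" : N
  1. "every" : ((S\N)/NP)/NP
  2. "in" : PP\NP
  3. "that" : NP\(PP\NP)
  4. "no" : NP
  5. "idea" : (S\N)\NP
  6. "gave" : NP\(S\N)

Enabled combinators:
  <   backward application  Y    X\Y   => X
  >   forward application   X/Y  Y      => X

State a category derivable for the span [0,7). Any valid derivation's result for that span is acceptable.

S

[0,7] S   <
  [0,1] "bone" : N
  [1,7] S\N   >
    [1,4] (S\N)/NP   >
      [1,2] "every" : ((S\N)/NP)/NP
      [2,4] NP   <
        [2,3] "in" : PP\NP
        [3,4] "that" : NP\(PP\NP)
    [4,7] NP   <
      [4,6] S\N   <
        [4,5] "no" : NP
        [5,6] "idea" : (S\N)\NP
      [6,7] "gave" : NP\(S\N)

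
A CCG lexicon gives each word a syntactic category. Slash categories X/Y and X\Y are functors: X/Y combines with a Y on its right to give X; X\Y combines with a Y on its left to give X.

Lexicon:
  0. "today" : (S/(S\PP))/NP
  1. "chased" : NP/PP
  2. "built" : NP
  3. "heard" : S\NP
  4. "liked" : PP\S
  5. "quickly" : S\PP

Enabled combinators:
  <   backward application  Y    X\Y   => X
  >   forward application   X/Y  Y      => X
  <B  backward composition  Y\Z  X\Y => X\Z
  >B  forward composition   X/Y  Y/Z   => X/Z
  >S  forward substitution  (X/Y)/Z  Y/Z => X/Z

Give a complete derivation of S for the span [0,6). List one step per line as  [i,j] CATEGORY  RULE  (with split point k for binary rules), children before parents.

[0,1] (S/(S\PP))/NP  lex  "today"
[1,2] NP/PP  lex  "chased"
[2,3] NP  lex  "built"
[3,4] S\NP  lex  "heard"
[2,4] S  <  k=3
[4,5] PP\S  lex  "liked"
[2,5] PP  <  k=4
[1,5] NP  >  k=2
[0,5] S/(S\PP)  >  k=1
[5,6] S\PP  lex  "quickly"
[0,6] S  >  k=5

[0,6] S   >
  [0,5] S/(S\PP)   >
    [0,1] "today" : (S/(S\PP))/NP
    [1,5] NP   >
      [1,2] "chased" : NP/PP
      [2,5] PP   <
        [2,4] S   <
          [2,3] "built" : NP
          [3,4] "heard" : S\NP
        [4,5] "liked" : PP\S
  [5,6] "quickly" : S\PP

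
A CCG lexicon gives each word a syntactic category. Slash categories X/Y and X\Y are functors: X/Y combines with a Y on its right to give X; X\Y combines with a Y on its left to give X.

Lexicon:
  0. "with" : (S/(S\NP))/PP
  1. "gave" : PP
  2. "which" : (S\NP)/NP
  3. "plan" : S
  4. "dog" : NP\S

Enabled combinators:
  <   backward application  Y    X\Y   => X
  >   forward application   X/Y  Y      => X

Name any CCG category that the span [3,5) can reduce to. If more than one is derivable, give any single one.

NP

[0,5] S   >
  [0,2] S/(S\NP)   >
    [0,1] "with" : (S/(S\NP))/PP
    [1,2] "gave" : PP
  [2,5] S\NP   >
    [2,3] "which" : (S\NP)/NP
    [3,5] NP   <
      [3,4] "plan" : S
      [4,5] "dog" : NP\S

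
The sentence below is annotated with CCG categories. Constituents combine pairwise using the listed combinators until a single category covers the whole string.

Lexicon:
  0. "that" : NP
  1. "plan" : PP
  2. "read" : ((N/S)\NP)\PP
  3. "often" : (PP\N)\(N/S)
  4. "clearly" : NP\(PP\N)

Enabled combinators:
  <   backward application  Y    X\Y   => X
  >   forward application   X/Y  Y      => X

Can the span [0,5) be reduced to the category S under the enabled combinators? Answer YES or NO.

NP PP ((N/S)\NP)\PP (PP\N)\(N/S) NP\(PP\N)
CKY chart[0,5] = {NP}; S ∉ chart

NO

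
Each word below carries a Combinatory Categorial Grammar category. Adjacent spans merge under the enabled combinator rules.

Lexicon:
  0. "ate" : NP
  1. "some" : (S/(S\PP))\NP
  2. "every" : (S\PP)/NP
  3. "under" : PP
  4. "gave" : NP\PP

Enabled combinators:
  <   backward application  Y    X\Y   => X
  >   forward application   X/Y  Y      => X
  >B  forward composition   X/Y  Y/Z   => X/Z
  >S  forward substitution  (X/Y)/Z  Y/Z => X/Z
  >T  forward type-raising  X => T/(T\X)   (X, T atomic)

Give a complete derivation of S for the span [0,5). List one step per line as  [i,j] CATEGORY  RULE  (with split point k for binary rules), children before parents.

[0,1] NP  lex  "ate"
[1,2] (S/(S\PP))\NP  lex  "some"
[0,2] S/(S\PP)  <  k=1
[2,3] (S\PP)/NP  lex  "every"
[3,4] PP  lex  "under"
[3,4] NP/(NP\PP)  >T
[4,5] NP\PP  lex  "gave"
[3,5] NP  >  k=4
[2,5] S\PP  >  k=3
[0,5] S  >  k=2

[0,5] S   >
  [0,2] S/(S\PP)   <
    [0,1] "ate" : NP
    [1,2] "some" : (S/(S\PP))\NP
  [2,5] S\PP   >
    [2,3] "every" : (S\PP)/NP
    [3,5] NP   >
      [3,4] NP/(NP\PP)   >T
        [3,4] "under" : PP
      [4,5] "gave" : NP\PP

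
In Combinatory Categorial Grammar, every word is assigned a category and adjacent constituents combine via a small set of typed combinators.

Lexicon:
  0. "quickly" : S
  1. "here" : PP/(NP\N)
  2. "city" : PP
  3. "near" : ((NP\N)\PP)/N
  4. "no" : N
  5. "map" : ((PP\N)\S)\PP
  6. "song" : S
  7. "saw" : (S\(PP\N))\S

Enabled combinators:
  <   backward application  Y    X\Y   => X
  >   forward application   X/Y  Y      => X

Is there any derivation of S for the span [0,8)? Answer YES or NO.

[0,8] S   <
  [0,6] PP\N   <
    [0,1] "quickly" : S
    [1,6] (PP\N)\S   <
      [1,5] PP   >
        [1,2] "here" : PP/(NP\N)
        [2,5] NP\N   <
          [2,3] "city" : PP
          [3,5] (NP\N)\PP   >
            [3,4] "near" : ((NP\N)\PP)/N
            [4,5] "no" : N
      [5,6] "map" : ((PP\N)\S)\PP
  [6,8] S\(PP\N)   <
    [6,7] "song" : S
    [7,8] "saw" : (S\(PP\N))\S

YES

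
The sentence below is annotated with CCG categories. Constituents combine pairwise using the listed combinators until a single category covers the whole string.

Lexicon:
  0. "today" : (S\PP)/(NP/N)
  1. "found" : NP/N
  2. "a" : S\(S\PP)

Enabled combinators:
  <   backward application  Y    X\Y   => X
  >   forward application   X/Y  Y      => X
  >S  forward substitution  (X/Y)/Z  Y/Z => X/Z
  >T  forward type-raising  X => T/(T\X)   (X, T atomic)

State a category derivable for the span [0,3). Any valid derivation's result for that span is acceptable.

[0,3] S   <
  [0,2] S\PP   >
    [0,1] "today" : (S\PP)/(NP/N)
    [1,2] "found" : NP/N
  [2,3] "a" : S\(S\PP)

S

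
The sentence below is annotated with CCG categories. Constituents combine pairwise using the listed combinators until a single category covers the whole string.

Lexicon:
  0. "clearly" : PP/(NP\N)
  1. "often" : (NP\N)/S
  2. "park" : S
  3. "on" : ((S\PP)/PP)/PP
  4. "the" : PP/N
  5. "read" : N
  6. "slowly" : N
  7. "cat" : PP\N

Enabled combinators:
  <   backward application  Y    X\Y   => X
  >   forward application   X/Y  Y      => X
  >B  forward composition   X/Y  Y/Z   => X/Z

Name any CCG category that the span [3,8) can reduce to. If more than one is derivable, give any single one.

[0,8] S   <
  [0,3] PP   >
    [0,1] "clearly" : PP/(NP\N)
    [1,3] NP\N   >
      [1,2] "often" : (NP\N)/S
      [2,3] "park" : S
  [3,8] S\PP   >
    [3,6] (S\PP)/PP   >
      [3,4] "on" : ((S\PP)/PP)/PP
      [4,6] PP   >
        [4,5] "the" : PP/N
        [5,6] "read" : N
    [6,8] PP   <
      [6,7] "slowly" : N
      [7,8] "cat" : PP\N

S\PP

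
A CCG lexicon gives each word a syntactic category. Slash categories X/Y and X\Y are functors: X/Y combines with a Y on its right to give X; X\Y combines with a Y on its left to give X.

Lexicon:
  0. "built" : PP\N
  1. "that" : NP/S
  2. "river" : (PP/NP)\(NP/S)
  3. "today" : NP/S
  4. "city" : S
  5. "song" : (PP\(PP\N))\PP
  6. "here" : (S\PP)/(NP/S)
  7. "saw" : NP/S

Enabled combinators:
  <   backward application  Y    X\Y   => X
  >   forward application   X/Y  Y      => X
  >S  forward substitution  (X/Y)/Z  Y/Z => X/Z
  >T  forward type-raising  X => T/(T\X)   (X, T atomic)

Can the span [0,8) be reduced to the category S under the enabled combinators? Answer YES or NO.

[0,8] S   <
  [0,6] PP   <
    [0,1] "built" : PP\N
    [1,6] PP\(PP\N)   <
      [1,5] PP   >
        [1,3] PP/NP   <
          [1,2] "that" : NP/S
          [2,3] "river" : (PP/NP)\(NP/S)
        [3,5] NP   >
          [3,4] "today" : NP/S
          [4,5] "city" : S
      [5,6] "song" : (PP\(PP\N))\PP
  [6,8] S\PP   >
    [6,7] "here" : (S\PP)/(NP/S)
    [7,8] "saw" : NP/S

YES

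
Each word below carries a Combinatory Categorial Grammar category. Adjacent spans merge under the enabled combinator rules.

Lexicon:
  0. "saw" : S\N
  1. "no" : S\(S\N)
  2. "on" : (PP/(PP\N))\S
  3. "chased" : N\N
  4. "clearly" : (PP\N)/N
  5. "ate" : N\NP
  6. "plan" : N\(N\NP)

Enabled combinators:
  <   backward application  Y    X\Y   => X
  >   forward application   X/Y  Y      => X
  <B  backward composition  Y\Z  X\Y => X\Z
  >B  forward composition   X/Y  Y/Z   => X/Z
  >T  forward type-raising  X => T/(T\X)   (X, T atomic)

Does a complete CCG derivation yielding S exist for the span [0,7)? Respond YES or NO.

S\N S\(S\N) (PP/(PP\N))\S N\N (PP\N)/N N\NP N\(N\NP)
CKY chart[0,7] = {N/(N\PP), NP/(NP\PP), PP, PP/(PP\PP), S/(S\PP)}; S ∉ chart

NO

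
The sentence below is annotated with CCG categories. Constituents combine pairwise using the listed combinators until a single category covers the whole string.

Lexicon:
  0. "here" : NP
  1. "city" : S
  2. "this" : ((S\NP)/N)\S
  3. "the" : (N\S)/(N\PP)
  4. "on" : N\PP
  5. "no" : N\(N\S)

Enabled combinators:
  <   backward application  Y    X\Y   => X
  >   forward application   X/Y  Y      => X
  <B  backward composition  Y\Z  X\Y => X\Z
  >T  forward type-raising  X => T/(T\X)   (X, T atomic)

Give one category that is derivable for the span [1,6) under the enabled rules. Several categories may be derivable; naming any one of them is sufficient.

[0,6] S   >
  [0,1] S/(S\NP)   >T
    [0,1] "here" : NP
  [1,6] S\NP   >
    [1,3] (S\NP)/N   <
      [1,2] "city" : S
      [2,3] "this" : ((S\NP)/N)\S
    [3,6] N   <
      [3,5] N\S   >
        [3,4] "the" : (N\S)/(N\PP)
        [4,5] "on" : N\PP
      [5,6] "no" : N\(N\S)

S\NP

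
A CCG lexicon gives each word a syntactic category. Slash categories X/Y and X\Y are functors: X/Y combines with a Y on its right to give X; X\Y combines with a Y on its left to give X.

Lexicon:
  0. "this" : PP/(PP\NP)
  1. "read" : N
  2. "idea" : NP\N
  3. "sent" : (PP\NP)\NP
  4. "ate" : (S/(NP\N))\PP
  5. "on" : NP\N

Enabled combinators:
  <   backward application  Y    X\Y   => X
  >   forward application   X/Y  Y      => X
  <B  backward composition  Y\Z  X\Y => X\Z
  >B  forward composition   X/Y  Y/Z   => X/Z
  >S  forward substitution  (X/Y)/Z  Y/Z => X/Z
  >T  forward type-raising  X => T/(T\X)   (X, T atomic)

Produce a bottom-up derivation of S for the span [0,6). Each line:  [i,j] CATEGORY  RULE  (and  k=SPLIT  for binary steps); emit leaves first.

[0,1] PP/(PP\NP)  lex  "this"
[1,2] N  lex  "read"
[2,3] NP\N  lex  "idea"
[1,3] NP  <  k=2
[3,4] (PP\NP)\NP  lex  "sent"
[1,4] PP\NP  <  k=3
[0,4] PP  >  k=1
[4,5] (S/(NP\N))\PP  lex  "ate"
[0,5] S/(NP\N)  <  k=4
[5,6] NP\N  lex  "on"
[0,6] S  >  k=5

[0,6] S   >
  [0,5] S/(NP\N)   <
    [0,4] PP   >
      [0,1] "this" : PP/(PP\NP)
      [1,4] PP\NP   <
        [1,3] NP   <
          [1,2] "read" : N
          [2,3] "idea" : NP\N
        [3,4] "sent" : (PP\NP)\NP
    [4,5] "ate" : (S/(NP\N))\PP
  [5,6] "on" : NP\N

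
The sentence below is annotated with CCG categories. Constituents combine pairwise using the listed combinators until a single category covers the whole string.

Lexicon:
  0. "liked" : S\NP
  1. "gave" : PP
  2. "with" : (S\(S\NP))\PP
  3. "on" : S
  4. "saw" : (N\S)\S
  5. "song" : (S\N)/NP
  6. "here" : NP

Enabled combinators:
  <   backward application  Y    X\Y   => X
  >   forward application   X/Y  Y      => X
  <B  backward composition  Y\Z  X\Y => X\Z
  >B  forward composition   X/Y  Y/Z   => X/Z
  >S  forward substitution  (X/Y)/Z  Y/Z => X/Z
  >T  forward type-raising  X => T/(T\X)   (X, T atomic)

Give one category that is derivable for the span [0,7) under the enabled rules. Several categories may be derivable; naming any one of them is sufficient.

[0,7] S   <
  [0,5] N   <
    [0,3] S   <
      [0,1] "liked" : S\NP
      [1,3] S\(S\NP)   <
        [1,2] "gave" : PP
        [2,3] "with" : (S\(S\NP))\PP
    [3,5] N\S   <
      [3,4] "on" : S
      [4,5] "saw" : (N\S)\S
  [5,7] S\N   >
    [5,6] "song" : (S\N)/NP
    [6,7] "here" : NP

S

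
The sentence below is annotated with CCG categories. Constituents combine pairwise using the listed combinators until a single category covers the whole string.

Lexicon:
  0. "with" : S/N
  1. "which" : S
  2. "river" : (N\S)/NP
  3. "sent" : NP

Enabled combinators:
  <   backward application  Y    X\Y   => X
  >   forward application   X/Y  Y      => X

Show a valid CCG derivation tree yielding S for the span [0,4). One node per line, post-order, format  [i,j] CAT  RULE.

[0,4] S   >
  [0,1] "with" : S/N
  [1,4] N   <
    [1,2] "which" : S
    [2,4] N\S   >
      [2,3] "river" : (N\S)/NP
      [3,4] "sent" : NP

[0,1] S/N  lex  "with"
[1,2] S  lex  "which"
[2,3] (N\S)/NP  lex  "river"
[3,4] NP  lex  "sent"
[2,4] N\S  >  k=3
[1,4] N  <  k=2
[0,4] S  >  k=1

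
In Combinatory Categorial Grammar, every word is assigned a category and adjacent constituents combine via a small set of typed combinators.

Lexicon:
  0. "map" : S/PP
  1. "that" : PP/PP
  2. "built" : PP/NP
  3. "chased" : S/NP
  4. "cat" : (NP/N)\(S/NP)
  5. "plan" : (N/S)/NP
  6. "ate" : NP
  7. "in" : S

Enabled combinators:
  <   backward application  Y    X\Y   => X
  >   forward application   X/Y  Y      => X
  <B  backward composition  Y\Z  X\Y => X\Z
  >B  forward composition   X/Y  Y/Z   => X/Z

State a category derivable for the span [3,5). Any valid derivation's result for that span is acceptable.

[0,8] S   >
  [0,5] S/N   >B
    [0,3] S/NP   >B
      [0,2] S/PP   >B
        [0,1] "map" : S/PP
        [1,2] "that" : PP/PP
      [2,3] "built" : PP/NP
    [3,5] NP/N   <
      [3,4] "chased" : S/NP
      [4,5] "cat" : (NP/N)\(S/NP)
  [5,8] N   >
    [5,7] N/S   >
      [5,6] "plan" : (N/S)/NP
      [6,7] "ate" : NP
    [7,8] "in" : S

NP/N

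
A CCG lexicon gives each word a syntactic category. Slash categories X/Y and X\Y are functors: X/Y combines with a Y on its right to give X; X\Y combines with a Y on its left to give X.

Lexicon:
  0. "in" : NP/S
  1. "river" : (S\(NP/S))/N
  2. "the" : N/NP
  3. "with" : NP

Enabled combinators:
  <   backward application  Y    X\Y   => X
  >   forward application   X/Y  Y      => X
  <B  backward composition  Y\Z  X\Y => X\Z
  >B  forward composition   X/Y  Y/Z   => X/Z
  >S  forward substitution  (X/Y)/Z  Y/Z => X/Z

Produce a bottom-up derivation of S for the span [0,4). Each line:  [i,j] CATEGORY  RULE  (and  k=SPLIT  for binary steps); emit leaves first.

[0,4] S   <
  [0,1] "in" : NP/S
  [1,4] S\(NP/S)   >
    [1,2] "river" : (S\(NP/S))/N
    [2,4] N   >
      [2,3] "the" : N/NP
      [3,4] "with" : NP

[0,1] NP/S  lex  "in"
[1,2] (S\(NP/S))/N  lex  "river"
[2,3] N/NP  lex  "the"
[3,4] NP  lex  "with"
[2,4] N  >  k=3
[1,4] S\(NP/S)  >  k=2
[0,4] S  <  k=1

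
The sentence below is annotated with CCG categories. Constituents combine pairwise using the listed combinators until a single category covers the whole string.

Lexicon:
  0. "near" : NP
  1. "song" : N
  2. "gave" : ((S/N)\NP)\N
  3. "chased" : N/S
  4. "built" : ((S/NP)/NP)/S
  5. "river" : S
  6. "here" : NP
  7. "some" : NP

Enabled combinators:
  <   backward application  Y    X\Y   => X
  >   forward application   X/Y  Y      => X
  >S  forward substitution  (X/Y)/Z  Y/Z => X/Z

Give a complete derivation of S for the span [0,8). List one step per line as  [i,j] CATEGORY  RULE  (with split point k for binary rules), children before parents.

[0,1] NP  lex  "near"
[1,2] N  lex  "song"
[2,3] ((S/N)\NP)\N  lex  "gave"
[1,3] (S/N)\NP  <  k=2
[0,3] S/N  <  k=1
[3,4] N/S  lex  "chased"
[4,5] ((S/NP)/NP)/S  lex  "built"
[5,6] S  lex  "river"
[4,6] (S/NP)/NP  >  k=5
[6,7] NP  lex  "here"
[4,7] S/NP  >  k=6
[7,8] NP  lex  "some"
[4,8] S  >  k=7
[3,8] N  >  k=4
[0,8] S  >  k=3

[0,8] S   >
  [0,3] S/N   <
    [0,1] "near" : NP
    [1,3] (S/N)\NP   <
      [1,2] "song" : N
      [2,3] "gave" : ((S/N)\NP)\N
  [3,8] N   >
    [3,4] "chased" : N/S
    [4,8] S   >
      [4,7] S/NP   >
        [4,6] (S/NP)/NP   >
          [4,5] "built" : ((S/NP)/NP)/S
          [5,6] "river" : S
        [6,7] "here" : NP
      [7,8] "some" : NP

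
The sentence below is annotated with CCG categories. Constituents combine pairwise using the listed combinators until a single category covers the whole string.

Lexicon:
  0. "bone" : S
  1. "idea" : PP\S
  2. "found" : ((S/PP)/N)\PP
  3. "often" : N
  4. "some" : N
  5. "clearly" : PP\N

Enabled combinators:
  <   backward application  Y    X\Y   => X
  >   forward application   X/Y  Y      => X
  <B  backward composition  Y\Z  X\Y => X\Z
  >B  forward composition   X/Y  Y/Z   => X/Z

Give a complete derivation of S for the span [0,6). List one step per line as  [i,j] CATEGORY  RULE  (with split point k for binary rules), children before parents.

[0,6] S   >
  [0,4] S/PP   >
    [0,3] (S/PP)/N   <
      [0,2] PP   <
        [0,1] "bone" : S
        [1,2] "idea" : PP\S
      [2,3] "found" : ((S/PP)/N)\PP
    [3,4] "often" : N
  [4,6] PP   <
    [4,5] "some" : N
    [5,6] "clearly" : PP\N

[0,1] S  lex  "bone"
[1,2] PP\S  lex  "idea"
[0,2] PP  <  k=1
[2,3] ((S/PP)/N)\PP  lex  "found"
[0,3] (S/PP)/N  <  k=2
[3,4] N  lex  "often"
[0,4] S/PP  >  k=3
[4,5] N  lex  "some"
[5,6] PP\N  lex  "clearly"
[4,6] PP  <  k=5
[0,6] S  >  k=4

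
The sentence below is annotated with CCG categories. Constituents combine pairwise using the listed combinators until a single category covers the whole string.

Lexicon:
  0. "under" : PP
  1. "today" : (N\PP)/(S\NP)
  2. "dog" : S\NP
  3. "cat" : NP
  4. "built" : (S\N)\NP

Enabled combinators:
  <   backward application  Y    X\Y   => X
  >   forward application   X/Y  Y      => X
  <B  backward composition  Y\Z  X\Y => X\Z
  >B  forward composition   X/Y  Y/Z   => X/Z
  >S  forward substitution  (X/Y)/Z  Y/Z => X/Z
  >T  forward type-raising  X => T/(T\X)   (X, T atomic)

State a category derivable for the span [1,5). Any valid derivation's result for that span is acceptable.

S\PP

[0,5] S   <
  [0,1] "under" : PP
  [1,5] S\PP   <B
    [1,3] N\PP   >
      [1,2] "today" : (N\PP)/(S\NP)
      [2,3] "dog" : S\NP
    [3,5] S\N   <
      [3,4] "cat" : NP
      [4,5] "built" : (S\N)\NP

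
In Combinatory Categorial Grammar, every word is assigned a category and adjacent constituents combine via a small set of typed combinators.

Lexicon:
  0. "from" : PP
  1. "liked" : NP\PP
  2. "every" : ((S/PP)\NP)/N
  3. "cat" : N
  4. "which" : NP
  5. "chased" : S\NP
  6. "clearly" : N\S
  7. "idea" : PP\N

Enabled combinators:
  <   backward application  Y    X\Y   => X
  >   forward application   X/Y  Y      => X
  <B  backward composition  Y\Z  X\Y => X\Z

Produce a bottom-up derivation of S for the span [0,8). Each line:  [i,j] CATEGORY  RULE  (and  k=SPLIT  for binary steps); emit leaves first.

[0,8] S   >
  [0,4] S/PP   <
    [0,2] NP   <
      [0,1] "from" : PP
      [1,2] "liked" : NP\PP
    [2,4] (S/PP)\NP   >
      [2,3] "every" : ((S/PP)\NP)/N
      [3,4] "cat" : N
  [4,8] PP   <
    [4,7] N   <
      [4,6] S   <
        [4,5] "which" : NP
        [5,6] "chased" : S\NP
      [6,7] "clearly" : N\S
    [7,8] "idea" : PP\N

[0,1] PP  lex  "from"
[1,2] NP\PP  lex  "liked"
[0,2] NP  <  k=1
[2,3] ((S/PP)\NP)/N  lex  "every"
[3,4] N  lex  "cat"
[2,4] (S/PP)\NP  >  k=3
[0,4] S/PP  <  k=2
[4,5] NP  lex  "which"
[5,6] S\NP  lex  "chased"
[4,6] S  <  k=5
[6,7] N\S  lex  "clearly"
[4,7] N  <  k=6
[7,8] PP\N  lex  "idea"
[4,8] PP  <  k=7
[0,8] S  >  k=4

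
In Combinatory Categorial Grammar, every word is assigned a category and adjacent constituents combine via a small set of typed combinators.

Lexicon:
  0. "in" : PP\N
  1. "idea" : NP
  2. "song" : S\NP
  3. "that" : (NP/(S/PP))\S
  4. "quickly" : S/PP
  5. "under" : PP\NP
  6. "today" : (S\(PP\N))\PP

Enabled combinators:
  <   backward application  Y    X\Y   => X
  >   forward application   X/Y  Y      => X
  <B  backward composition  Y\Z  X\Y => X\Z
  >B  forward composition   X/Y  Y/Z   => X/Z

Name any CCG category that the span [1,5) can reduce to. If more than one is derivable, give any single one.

[0,7] S   <
  [0,1] "in" : PP\N
  [1,7] S\(PP\N)   <
    [1,6] PP   <
      [1,5] NP   >
        [1,4] NP/(S/PP)   <
          [1,3] S   <
            [1,2] "idea" : NP
            [2,3] "song" : S\NP
          [3,4] "that" : (NP/(S/PP))\S
        [4,5] "quickly" : S/PP
      [5,6] "under" : PP\NP
    [6,7] "today" : (S\(PP\N))\PP

NP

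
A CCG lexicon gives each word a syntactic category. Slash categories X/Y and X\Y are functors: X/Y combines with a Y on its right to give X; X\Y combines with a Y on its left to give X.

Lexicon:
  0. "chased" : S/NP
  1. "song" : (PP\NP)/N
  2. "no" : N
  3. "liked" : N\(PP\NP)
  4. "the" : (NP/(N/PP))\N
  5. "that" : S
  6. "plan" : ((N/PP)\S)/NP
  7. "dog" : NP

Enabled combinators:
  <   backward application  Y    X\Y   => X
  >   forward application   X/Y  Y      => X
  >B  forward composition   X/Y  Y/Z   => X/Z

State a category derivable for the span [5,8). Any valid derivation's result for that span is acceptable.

[0,8] S   >
  [0,1] "chased" : S/NP
  [1,8] NP   >
    [1,5] NP/(N/PP)   <
      [1,4] N   <
        [1,3] PP\NP   >
          [1,2] "song" : (PP\NP)/N
          [2,3] "no" : N
        [3,4] "liked" : N\(PP\NP)
      [4,5] "the" : (NP/(N/PP))\N
    [5,8] N/PP   <
      [5,6] "that" : S
      [6,8] (N/PP)\S   >
        [6,7] "plan" : ((N/PP)\S)/NP
        [7,8] "dog" : NP

N/PP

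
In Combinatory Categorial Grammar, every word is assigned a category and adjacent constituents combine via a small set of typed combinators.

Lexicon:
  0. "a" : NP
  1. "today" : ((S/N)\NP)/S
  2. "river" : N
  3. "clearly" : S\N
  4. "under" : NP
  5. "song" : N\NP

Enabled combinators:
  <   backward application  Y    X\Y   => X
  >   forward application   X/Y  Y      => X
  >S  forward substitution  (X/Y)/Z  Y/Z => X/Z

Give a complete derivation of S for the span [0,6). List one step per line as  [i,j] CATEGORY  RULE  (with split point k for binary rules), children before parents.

[0,6] S   >
  [0,4] S/N   <
    [0,1] "a" : NP
    [1,4] (S/N)\NP   >
      [1,2] "today" : ((S/N)\NP)/S
      [2,4] S   <
        [2,3] "river" : N
        [3,4] "clearly" : S\N
  [4,6] N   <
    [4,5] "under" : NP
    [5,6] "song" : N\NP

[0,1] NP  lex  "a"
[1,2] ((S/N)\NP)/S  lex  "today"
[2,3] N  lex  "river"
[3,4] S\N  lex  "clearly"
[2,4] S  <  k=3
[1,4] (S/N)\NP  >  k=2
[0,4] S/N  <  k=1
[4,5] NP  lex  "under"
[5,6] N\NP  lex  "song"
[4,6] N  <  k=5
[0,6] S  >  k=4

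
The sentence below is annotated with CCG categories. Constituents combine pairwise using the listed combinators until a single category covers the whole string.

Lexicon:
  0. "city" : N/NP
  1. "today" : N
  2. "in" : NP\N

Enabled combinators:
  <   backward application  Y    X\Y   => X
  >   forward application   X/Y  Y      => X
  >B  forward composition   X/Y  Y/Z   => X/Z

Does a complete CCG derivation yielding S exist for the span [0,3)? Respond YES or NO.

NO

N/NP N NP\N
CKY chart[0,3] = {N}; S ∉ chart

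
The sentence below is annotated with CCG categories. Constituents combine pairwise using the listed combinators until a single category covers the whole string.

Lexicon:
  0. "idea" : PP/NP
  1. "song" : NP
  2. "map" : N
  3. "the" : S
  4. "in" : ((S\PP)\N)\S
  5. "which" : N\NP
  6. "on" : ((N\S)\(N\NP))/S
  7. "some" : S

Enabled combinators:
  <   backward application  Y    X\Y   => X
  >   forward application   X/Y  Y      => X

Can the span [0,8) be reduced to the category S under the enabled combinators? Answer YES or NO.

PP/NP NP N S ((S\PP)\N)\S N\NP ((N\S)\(N\NP))/S S
CKY chart[0,8] = {N}; S ∉ chart

NO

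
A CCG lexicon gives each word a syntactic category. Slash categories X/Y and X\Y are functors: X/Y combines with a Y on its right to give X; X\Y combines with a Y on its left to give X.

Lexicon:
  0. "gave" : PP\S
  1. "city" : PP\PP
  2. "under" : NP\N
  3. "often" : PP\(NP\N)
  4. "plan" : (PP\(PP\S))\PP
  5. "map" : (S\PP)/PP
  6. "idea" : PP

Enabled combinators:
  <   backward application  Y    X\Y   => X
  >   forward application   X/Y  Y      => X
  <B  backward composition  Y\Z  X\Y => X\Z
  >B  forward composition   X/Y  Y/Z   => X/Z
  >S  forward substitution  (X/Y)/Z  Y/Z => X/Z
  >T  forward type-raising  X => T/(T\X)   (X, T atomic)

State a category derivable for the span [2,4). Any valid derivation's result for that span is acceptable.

PP

[0,7] S   <
  [0,5] PP   <
    [0,2] PP\S   <B
      [0,1] "gave" : PP\S
      [1,2] "city" : PP\PP
    [2,5] PP\(PP\S)   <
      [2,4] PP   <
        [2,3] "under" : NP\N
        [3,4] "often" : PP\(NP\N)
      [4,5] "plan" : (PP\(PP\S))\PP
  [5,7] S\PP   >
    [5,6] "map" : (S\PP)/PP
    [6,7] "idea" : PP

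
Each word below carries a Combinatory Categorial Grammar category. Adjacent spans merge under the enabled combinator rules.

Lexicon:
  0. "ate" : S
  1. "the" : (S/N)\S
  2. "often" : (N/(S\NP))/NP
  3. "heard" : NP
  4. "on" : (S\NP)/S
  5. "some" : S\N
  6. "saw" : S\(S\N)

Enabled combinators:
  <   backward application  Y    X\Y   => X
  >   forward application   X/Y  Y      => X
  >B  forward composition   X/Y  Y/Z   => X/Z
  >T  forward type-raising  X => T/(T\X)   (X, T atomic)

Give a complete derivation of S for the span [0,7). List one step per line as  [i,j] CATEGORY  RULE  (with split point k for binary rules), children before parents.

[0,1] S  lex  "ate"
[1,2] (S/N)\S  lex  "the"
[0,2] S/N  <  k=1
[2,3] (N/(S\NP))/NP  lex  "often"
[3,4] NP  lex  "heard"
[2,4] N/(S\NP)  >  k=3
[4,5] (S\NP)/S  lex  "on"
[5,6] S\N  lex  "some"
[6,7] S\(S\N)  lex  "saw"
[5,7] S  <  k=6
[4,7] S\NP  >  k=5
[2,7] N  >  k=4
[0,7] S  >  k=2

[0,7] S   >
  [0,2] S/N   <
    [0,1] "ate" : S
    [1,2] "the" : (S/N)\S
  [2,7] N   >
    [2,4] N/(S\NP)   >
      [2,3] "often" : (N/(S\NP))/NP
      [3,4] "heard" : NP
    [4,7] S\NP   >
      [4,5] "on" : (S\NP)/S
      [5,7] S   <
        [5,6] "some" : S\N
        [6,7] "saw" : S\(S\N)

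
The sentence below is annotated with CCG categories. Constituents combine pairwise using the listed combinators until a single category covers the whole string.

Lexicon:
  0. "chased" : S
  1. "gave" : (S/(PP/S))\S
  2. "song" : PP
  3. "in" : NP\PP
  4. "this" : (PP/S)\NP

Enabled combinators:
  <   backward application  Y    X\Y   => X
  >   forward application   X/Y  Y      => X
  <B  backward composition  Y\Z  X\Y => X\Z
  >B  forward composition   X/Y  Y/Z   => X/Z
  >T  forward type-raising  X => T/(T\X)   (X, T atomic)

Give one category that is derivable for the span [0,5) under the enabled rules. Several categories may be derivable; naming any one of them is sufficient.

[0,5] S   >
  [0,2] S/(PP/S)   <
    [0,1] "chased" : S
    [1,2] "gave" : (S/(PP/S))\S
  [2,5] PP/S   <
    [2,4] NP   >
      [2,3] NP/(NP\PP)   >T
        [2,3] "song" : PP
      [3,4] "in" : NP\PP
    [4,5] "this" : (PP/S)\NP

S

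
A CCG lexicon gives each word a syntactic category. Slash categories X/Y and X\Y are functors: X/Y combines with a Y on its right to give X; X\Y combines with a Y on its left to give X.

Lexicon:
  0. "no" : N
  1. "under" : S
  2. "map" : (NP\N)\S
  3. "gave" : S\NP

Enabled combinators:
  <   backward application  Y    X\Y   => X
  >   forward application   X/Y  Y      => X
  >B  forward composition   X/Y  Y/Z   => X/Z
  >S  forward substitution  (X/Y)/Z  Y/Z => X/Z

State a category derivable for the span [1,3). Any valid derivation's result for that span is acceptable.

NP\N

[0,4] S   <
  [0,3] NP   <
    [0,1] "no" : N
    [1,3] NP\N   <
      [1,2] "under" : S
      [2,3] "map" : (NP\N)\S
  [3,4] "gave" : S\NP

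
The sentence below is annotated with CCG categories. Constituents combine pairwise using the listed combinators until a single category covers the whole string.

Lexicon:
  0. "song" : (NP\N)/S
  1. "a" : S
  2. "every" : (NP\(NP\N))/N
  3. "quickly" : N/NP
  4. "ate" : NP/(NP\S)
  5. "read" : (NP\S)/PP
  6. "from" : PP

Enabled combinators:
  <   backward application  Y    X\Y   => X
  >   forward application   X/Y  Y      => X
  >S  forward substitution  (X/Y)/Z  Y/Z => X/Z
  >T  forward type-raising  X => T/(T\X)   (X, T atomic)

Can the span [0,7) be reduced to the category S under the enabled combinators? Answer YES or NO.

(NP\N)/S S (NP\(NP\N))/N N/NP NP/(NP\S) (NP\S)/PP PP
CKY chart[0,7] = {N/(N\NP), NP, NP/(NP\NP), PP/(PP\NP), S/(S\NP)}; S ∉ chart

NO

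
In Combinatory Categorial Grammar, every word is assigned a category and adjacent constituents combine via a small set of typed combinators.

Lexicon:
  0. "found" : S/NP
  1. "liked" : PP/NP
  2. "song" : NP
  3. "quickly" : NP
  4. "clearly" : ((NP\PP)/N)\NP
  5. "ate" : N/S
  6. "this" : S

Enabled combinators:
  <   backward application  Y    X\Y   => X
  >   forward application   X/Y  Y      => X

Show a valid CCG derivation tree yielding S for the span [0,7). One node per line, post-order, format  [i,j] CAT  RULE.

[0,1] S/NP  lex  "found"
[1,2] PP/NP  lex  "liked"
[2,3] NP  lex  "song"
[1,3] PP  >  k=2
[3,4] NP  lex  "quickly"
[4,5] ((NP\PP)/N)\NP  lex  "clearly"
[3,5] (NP\PP)/N  <  k=4
[5,6] N/S  lex  "ate"
[6,7] S  lex  "this"
[5,7] N  >  k=6
[3,7] NP\PP  >  k=5
[1,7] NP  <  k=3
[0,7] S  >  k=1

[0,7] S   >
  [0,1] "found" : S/NP
  [1,7] NP   <
    [1,3] PP   >
      [1,2] "liked" : PP/NP
      [2,3] "song" : NP
    [3,7] NP\PP   >
      [3,5] (NP\PP)/N   <
        [3,4] "quickly" : NP
        [4,5] "clearly" : ((NP\PP)/N)\NP
      [5,7] N   >
        [5,6] "ate" : N/S
        [6,7] "this" : S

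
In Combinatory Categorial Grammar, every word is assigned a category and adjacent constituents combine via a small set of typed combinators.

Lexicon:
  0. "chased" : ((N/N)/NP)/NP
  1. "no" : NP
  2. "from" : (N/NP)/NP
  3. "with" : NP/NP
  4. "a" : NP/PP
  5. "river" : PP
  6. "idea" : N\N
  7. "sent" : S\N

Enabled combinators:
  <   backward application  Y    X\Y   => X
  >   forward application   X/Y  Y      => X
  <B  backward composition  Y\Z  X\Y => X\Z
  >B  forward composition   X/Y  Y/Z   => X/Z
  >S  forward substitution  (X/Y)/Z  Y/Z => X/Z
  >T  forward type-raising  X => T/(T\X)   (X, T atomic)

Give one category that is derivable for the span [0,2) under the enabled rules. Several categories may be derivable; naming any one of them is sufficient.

(N/N)/NP

[0,8] S   <
  [0,6] N   >
    [0,4] N/NP   >S
      [0,2] (N/N)/NP   >
        [0,1] "chased" : ((N/N)/NP)/NP
        [1,2] "no" : NP
      [2,4] N/NP   >S
        [2,3] "from" : (N/NP)/NP
        [3,4] "with" : NP/NP
    [4,6] NP   >
      [4,5] "a" : NP/PP
      [5,6] "river" : PP
  [6,8] S\N   <B
    [6,7] "idea" : N\N
    [7,8] "sent" : S\N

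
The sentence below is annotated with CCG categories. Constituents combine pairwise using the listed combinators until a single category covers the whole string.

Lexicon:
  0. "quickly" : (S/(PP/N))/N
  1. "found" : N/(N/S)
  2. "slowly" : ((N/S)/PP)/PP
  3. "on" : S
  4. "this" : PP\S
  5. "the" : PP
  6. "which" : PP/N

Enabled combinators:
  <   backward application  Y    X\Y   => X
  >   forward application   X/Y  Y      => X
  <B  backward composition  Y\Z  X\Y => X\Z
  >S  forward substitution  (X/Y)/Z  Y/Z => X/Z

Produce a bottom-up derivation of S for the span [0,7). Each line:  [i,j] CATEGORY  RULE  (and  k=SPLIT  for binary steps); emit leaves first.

[0,1] (S/(PP/N))/N  lex  "quickly"
[1,2] N/(N/S)  lex  "found"
[2,3] ((N/S)/PP)/PP  lex  "slowly"
[3,4] S  lex  "on"
[4,5] PP\S  lex  "this"
[3,5] PP  <  k=4
[2,5] (N/S)/PP  >  k=3
[5,6] PP  lex  "the"
[2,6] N/S  >  k=5
[1,6] N  >  k=2
[0,6] S/(PP/N)  >  k=1
[6,7] PP/N  lex  "which"
[0,7] S  >  k=6

[0,7] S   >
  [0,6] S/(PP/N)   >
    [0,1] "quickly" : (S/(PP/N))/N
    [1,6] N   >
      [1,2] "found" : N/(N/S)
      [2,6] N/S   >
        [2,5] (N/S)/PP   >
          [2,3] "slowly" : ((N/S)/PP)/PP
          [3,5] PP   <
            [3,4] "on" : S
            [4,5] "this" : PP\S
        [5,6] "the" : PP
  [6,7] "which" : PP/N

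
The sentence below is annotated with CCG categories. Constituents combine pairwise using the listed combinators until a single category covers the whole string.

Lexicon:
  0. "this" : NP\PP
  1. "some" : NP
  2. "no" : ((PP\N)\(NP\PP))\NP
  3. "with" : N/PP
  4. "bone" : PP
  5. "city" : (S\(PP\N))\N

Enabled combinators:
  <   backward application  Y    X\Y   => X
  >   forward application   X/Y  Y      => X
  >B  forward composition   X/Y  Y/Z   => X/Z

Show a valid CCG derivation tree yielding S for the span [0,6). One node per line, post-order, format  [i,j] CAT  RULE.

[0,6] S   <
  [0,3] PP\N   <
    [0,1] "this" : NP\PP
    [1,3] (PP\N)\(NP\PP)   <
      [1,2] "some" : NP
      [2,3] "no" : ((PP\N)\(NP\PP))\NP
  [3,6] S\(PP\N)   <
    [3,5] N   >
      [3,4] "with" : N/PP
      [4,5] "bone" : PP
    [5,6] "city" : (S\(PP\N))\N

[0,1] NP\PP  lex  "this"
[1,2] NP  lex  "some"
[2,3] ((PP\N)\(NP\PP))\NP  lex  "no"
[1,3] (PP\N)\(NP\PP)  <  k=2
[0,3] PP\N  <  k=1
[3,4] N/PP  lex  "with"
[4,5] PP  lex  "bone"
[3,5] N  >  k=4
[5,6] (S\(PP\N))\N  lex  "city"
[3,6] S\(PP\N)  <  k=5
[0,6] S  <  k=3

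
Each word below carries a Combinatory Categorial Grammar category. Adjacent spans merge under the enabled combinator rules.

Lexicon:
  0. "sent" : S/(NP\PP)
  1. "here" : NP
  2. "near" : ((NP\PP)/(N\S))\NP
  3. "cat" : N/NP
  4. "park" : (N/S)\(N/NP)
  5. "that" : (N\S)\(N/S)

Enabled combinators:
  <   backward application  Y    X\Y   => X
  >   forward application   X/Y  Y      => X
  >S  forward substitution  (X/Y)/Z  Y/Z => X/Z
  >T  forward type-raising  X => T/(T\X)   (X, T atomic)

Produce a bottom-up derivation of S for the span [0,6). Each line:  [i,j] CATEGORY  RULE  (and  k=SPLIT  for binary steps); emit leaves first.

[0,1] S/(NP\PP)  lex  "sent"
[1,2] NP  lex  "here"
[2,3] ((NP\PP)/(N\S))\NP  lex  "near"
[1,3] (NP\PP)/(N\S)  <  k=2
[3,4] N/NP  lex  "cat"
[4,5] (N/S)\(N/NP)  lex  "park"
[3,5] N/S  <  k=4
[5,6] (N\S)\(N/S)  lex  "that"
[3,6] N\S  <  k=5
[1,6] NP\PP  >  k=3
[0,6] S  >  k=1

[0,6] S   >
  [0,1] "sent" : S/(NP\PP)
  [1,6] NP\PP   >
    [1,3] (NP\PP)/(N\S)   <
      [1,2] "here" : NP
      [2,3] "near" : ((NP\PP)/(N\S))\NP
    [3,6] N\S   <
      [3,5] N/S   <
        [3,4] "cat" : N/NP
        [4,5] "park" : (N/S)\(N/NP)
      [5,6] "that" : (N\S)\(N/S)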